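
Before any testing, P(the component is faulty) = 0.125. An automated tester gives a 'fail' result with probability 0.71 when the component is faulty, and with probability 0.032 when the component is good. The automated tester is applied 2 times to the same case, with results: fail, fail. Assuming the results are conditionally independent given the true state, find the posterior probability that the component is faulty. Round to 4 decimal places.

Posterior P(H) ≈ 0.9860

Let H be the event that the component is faulty; start with P(H) = 0.125. P('fail'|H) = 0.71, P('fail'|¬H) = 0.032.
Update on result 1 ('fail'): P(H) ← 0.71·0.1250 / (0.71·0.1250 + 0.032·0.8750) = 0.088750/0.11675 = 0.7602.
Update on result 2 ('fail'): P(H) ← 0.71·0.7602 / (0.71·0.7602 + 0.032·0.2398) = 0.53972/0.54740 = 0.9860.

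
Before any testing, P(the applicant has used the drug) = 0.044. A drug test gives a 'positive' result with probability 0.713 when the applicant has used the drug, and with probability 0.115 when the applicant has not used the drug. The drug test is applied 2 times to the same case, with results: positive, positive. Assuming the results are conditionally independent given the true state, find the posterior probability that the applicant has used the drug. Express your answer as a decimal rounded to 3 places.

Let H be the event that the applicant has used the drug; start with P(H) = 0.044. P('positive'|H) = 0.713, P('positive'|¬H) = 0.115.
Update on result 1 ('positive'): P(H) ← 0.713·0.0440 / (0.713·0.0440 + 0.115·0.9560) = 0.031372/0.14131 = 0.2220.
Update on result 2 ('positive'): P(H) ← 0.713·0.2220 / (0.713·0.2220 + 0.115·0.7780) = 0.15829/0.24776 = 0.6389.

Posterior P(H) ≈ 0.639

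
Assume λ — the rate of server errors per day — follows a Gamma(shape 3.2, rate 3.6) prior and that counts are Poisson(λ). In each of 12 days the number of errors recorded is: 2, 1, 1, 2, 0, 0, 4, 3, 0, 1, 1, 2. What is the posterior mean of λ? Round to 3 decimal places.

Posterior mean ≈ 1.295

Total count ∑xᵢ = 17 over n = 12 days.
Gamma is conjugate to the Poisson likelihood: posterior is Gamma(shape = 3.2+17 = 20.2, rate = 3.6+12 = 15.6).
E[λ | data] = 20.2/15.6 = 1.295.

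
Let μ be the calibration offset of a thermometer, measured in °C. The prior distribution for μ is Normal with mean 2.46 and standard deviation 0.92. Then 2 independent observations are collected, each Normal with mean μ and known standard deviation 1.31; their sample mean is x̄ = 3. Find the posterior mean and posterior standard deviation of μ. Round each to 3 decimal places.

Prior precision 1/τ₀² = 1/0.92² = 1.18147; data precision n/σ² = 2/1.31² = 1.16543.
Posterior precision = 1.18147 + 1.16543 = 2.34691, giving posterior SD = 1/√2.34691 = 0.653.
Posterior mean = (1.18147·2.46 + 1.16543·3) / 2.34691 = 2.728.

Posterior mean ≈ 2.728; posterior SD ≈ 0.653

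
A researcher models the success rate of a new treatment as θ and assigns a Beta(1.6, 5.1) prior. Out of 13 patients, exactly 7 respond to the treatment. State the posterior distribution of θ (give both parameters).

The binomial likelihood is conjugate to the Beta prior: with 7 successes and 6 failures, the posterior is Beta(1.6+7, 5.1+6) = Beta(8.6, 11.1).

Posterior: Beta(8.6, 11.1)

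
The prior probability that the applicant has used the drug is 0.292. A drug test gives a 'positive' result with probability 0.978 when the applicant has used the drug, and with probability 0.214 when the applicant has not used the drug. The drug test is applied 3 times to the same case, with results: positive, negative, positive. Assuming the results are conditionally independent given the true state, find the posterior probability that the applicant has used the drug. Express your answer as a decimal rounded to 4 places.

Posterior P(H) ≈ 0.1943

With H the event that the applicant has used the drug, the joint likelihood of the observed sequence is P(data|H) = 0.978·0.022·0.978 = 0.021043 and P(data|¬H) = 0.214·0.786·0.214 = 0.035996.
Bayes: P(H|data) = 0.292·0.021043 / (0.292·0.021043 + 0.708·0.035996) = 0.0061445/0.031629 = 0.1943.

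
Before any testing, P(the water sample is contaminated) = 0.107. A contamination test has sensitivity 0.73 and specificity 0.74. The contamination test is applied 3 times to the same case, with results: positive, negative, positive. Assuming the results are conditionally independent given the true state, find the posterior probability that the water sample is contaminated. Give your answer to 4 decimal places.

Let H be the event that the water sample is contaminated; start with P(H) = 0.107. P('positive'|H) = 0.73, P('positive'|¬H) = 0.26.
Update on result 1 ('positive'): P(H) ← 0.73·0.1070 / (0.73·0.1070 + 0.26·0.8930) = 0.078110/0.31029 = 0.2517.
Update on result 2 ('negative'): P(H) ← 0.27·0.2517 / (0.27·0.2517 + 0.74·0.7483) = 0.067968/0.62169 = 0.1093.
Update on result 3 ('positive'): P(H) ← 0.73·0.1093 / (0.73·0.1093 + 0.26·0.8907) = 0.079809/0.31138 = 0.2563.

Posterior P(H) ≈ 0.2563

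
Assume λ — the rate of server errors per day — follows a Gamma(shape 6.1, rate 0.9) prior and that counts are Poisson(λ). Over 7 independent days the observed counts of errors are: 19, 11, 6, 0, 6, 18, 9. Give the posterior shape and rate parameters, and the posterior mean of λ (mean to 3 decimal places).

Posterior: Gamma(shape=75.1, rate=7.9); mean ≈ 9.506

Total count ∑xᵢ = 69 over n = 7 days.
Gamma is conjugate to the Poisson likelihood: posterior is Gamma(shape = 6.1+69 = 75.1, rate = 0.9+7 = 7.9).
E[λ | data] = 75.1/7.9 = 9.506.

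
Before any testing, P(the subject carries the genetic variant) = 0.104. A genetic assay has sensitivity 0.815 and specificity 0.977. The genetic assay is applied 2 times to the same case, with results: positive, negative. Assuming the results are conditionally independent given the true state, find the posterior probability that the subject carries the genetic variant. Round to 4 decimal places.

Posterior P(H) ≈ 0.4378

With H the event that the subject carries the genetic variant, the joint likelihood of the observed sequence is P(data|H) = 0.815·0.185 = 0.15077 and P(data|¬H) = 0.023·0.977 = 0.022471.
Bayes: P(H|data) = 0.104·0.15077 / (0.104·0.15077 + 0.896·0.022471) = 0.015681/0.035815 = 0.4378.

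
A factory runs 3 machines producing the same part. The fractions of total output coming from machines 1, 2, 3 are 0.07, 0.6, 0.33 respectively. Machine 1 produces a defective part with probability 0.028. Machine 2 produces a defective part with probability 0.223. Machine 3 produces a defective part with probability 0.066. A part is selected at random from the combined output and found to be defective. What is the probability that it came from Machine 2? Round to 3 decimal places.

Posterior probability ≈ 0.849

Tabulate prior·likelihood by source: [1] prior 0.07, lik 0.028, product 0.001960; [2] prior 0.6, lik 0.223, product 0.1338; [3] prior 0.33, lik 0.066, product 0.02178.
Normalizing constant = 0.15754; the posterior for Machine 2 is its product over the sum, 0.1338/0.15754 = 0.849.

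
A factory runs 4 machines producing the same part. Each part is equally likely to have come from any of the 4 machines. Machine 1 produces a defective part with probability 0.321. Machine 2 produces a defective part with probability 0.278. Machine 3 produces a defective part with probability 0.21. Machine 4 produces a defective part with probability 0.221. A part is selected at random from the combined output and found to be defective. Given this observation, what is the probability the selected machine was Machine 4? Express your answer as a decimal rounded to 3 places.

Posterior probability ≈ 0.215

P(defective|M1) = 0.321; P(defective|M2) = 0.278; P(defective|M3) = 0.21; P(defective|M4) = 0.221.
Prior × likelihood for each source: 0.25·0.321=0.08025, 0.25·0.278=0.06950, 0.25·0.21=0.05250, 0.25·0.221=0.05525. Summing gives P(defective) = 0.25750.
P(Machine 4 | defective) = 0.05525 / 0.25750 = 0.215.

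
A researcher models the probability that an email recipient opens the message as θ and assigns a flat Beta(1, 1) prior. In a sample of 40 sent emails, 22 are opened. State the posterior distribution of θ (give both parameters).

Posterior: Beta(23, 19)

The binomial likelihood is conjugate to the Beta prior: with 22 successes and 18 failures, the posterior is Beta(1+22, 1+18) = Beta(23, 19).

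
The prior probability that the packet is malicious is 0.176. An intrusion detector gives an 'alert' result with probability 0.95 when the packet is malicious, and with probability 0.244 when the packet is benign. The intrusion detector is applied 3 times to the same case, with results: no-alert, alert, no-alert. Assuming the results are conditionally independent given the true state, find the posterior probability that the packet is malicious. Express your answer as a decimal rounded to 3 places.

With H the event that the packet is malicious, the joint likelihood of the observed sequence is P(data|H) = 0.05·0.95·0.05 = 0.0023750 and P(data|¬H) = 0.756·0.244·0.756 = 0.13945.
Bayes: P(H|data) = 0.176·0.0023750 / (0.176·0.0023750 + 0.824·0.13945) = 0.00041800/0.11533 = 0.0036.

Posterior P(H) ≈ 0.004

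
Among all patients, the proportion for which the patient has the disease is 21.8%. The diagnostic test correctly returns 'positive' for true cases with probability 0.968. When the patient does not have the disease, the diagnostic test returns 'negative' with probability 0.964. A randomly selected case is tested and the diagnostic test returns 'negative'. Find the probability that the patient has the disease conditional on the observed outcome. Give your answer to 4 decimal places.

P(H | E) ≈ 0.0092

Write H for 'the patient has the disease'. Prior odds H:¬H = 0.218/0.782 = 0.27877. For the 'negative' outcome, the likelihood ratio is 0.032/0.964 = 0.033195.
Posterior odds = 0.27877 × 0.033195 = 0.0092539, so P(H|E) = 0.0092539/(1+0.0092539) = 0.0092.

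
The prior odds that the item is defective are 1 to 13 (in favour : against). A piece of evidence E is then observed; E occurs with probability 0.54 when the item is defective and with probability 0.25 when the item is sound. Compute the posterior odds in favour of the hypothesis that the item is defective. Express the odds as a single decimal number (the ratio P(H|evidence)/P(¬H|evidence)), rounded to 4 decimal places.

Prior odds = 1/13 = 0.076923. In log-odds, ln(0.076923) = -2.5649.
Add log likelihood ratio: ln(2.1600) = 0.77011.
Posterior log-odds = -1.7948, so posterior odds = exp(-1.7948) = 0.16615.

Posterior odds ≈ 0.1662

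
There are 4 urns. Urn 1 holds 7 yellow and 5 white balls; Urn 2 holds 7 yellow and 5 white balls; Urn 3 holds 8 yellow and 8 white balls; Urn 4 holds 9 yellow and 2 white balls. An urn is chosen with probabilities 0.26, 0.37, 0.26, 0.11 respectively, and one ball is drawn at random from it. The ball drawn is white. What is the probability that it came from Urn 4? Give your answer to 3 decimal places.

Posterior probability ≈ 0.048

P(white|Urn 1) = 0.4167; P(white|Urn 2) = 0.4167; P(white|Urn 3) = 0.5; P(white|Urn 4) = 0.1818.
Prior × likelihood for each source: 0.26·0.4167=0.1083, 0.37·0.4167=0.1542, 0.26·0.5=0.1300, 0.11·0.1818=0.02000. Summing gives P(white) = 0.41250.
P(Urn 4 | white) = 0.02000 / 0.41250 = 0.048.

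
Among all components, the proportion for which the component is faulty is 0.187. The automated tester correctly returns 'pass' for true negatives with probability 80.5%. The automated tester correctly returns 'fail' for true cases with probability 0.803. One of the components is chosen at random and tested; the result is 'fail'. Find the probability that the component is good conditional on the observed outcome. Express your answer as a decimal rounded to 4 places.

Let H be the event that the component is faulty. P(H) = 0.187, so P(¬H) = 0.813. With E the 'fail' result, P(E|H) = 0.803 and P(E|¬H) = 0.195.
P(E) = 0.803·0.187 + 0.195·0.813 = 0.15016 + 0.15853 = 0.30870.
By Bayes' theorem, P(H|E) = 0.15016 / 0.30870 = 0.4864. Hence P(¬H|E) = 1 − 0.4864 = 0.5136.

P(¬H | E) ≈ 0.5136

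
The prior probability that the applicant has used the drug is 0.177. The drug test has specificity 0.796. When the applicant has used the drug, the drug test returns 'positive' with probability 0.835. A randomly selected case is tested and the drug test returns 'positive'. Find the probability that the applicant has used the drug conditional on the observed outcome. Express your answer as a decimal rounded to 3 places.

P(H | E) ≈ 0.468

Write H for 'the applicant has used the drug'. Prior odds H:¬H = 0.177/0.823 = 0.21507. For the 'positive' outcome, the likelihood ratio is 0.835/0.204 = 4.0931.
Posterior odds = 0.21507 × 4.0931 = 0.88030, so P(H|E) = 0.88030/(1+0.88030) = 0.468.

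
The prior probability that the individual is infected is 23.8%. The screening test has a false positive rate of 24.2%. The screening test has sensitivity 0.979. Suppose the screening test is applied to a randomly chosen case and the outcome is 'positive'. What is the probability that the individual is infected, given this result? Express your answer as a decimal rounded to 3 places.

Let H be the event that the individual is infected. P(H) = 0.238, so P(¬H) = 0.762. With E the 'positive' result, P(E|H) = 0.979 and P(E|¬H) = 0.242.
P(E) = 0.979·0.238 + 0.242·0.762 = 0.23300 + 0.18440 = 0.41741.
By Bayes' theorem, P(H|E) = 0.23300 / 0.41741 = 0.558.

P(H | E) ≈ 0.558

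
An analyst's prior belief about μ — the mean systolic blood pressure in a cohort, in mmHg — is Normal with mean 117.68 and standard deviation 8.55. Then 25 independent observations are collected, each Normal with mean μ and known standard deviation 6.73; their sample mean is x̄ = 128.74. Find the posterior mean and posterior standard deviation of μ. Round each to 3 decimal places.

Posterior mean ≈ 128.473; posterior SD ≈ 1.330

With known σ, the Normal prior is conjugate. Weight on the data is w = (n/σ²)/(n/σ² + 1/τ₀²) = 0.551963/(0.551963+0.0136794) = 0.97582.
Posterior mean = w·x̄ + (1−w)·μ₀ = 0.97582·128.74 + 0.024184·117.68 = 128.473. Posterior variance = 1/(0.551963+0.0136794) = 1.76790, so SD = 1.330.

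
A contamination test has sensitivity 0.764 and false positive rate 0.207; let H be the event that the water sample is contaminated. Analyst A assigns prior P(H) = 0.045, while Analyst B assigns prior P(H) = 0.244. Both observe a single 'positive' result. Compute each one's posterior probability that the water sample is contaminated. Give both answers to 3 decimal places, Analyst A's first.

The likelihood ratio for a 'positive' result is 0.764/0.207 = 3.6908.
Analyst A: prior odds 0.045/0.955 = 0.047120; posterior odds 0.17391; posterior probability 0.148.
Analyst B: prior odds 0.244/0.756 = 0.32275; posterior odds 1.1912; posterior probability 0.544.

Analyst A: 0.148; Analyst B: 0.544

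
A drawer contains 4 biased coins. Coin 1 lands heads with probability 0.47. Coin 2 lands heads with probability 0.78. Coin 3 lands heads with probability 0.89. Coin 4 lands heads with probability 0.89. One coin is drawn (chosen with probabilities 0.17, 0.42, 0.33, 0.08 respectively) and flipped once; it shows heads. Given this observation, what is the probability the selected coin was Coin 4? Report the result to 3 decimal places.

Tabulate prior·likelihood by source: [1] prior 0.17, lik 0.47, product 0.07990; [2] prior 0.42, lik 0.78, product 0.3276; [3] prior 0.33, lik 0.89, product 0.2937; [4] prior 0.08, lik 0.89, product 0.07120.
Normalizing constant = 0.77240; the posterior for Coin 4 is its product over the sum, 0.07120/0.77240 = 0.092.

Posterior probability ≈ 0.092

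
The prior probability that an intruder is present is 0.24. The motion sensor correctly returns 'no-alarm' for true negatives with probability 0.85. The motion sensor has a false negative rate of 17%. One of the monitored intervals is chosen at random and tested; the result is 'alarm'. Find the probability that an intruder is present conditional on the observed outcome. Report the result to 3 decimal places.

Write H for 'an intruder is present'. Prior odds H:¬H = 0.24/0.76 = 0.31579. For the 'alarm' outcome, the likelihood ratio is 0.83/0.15 = 5.5333.
Posterior odds = 0.31579 × 5.5333 = 1.7474, so P(H|E) = 1.7474/(1+1.7474) = 0.636.

P(H | E) ≈ 0.636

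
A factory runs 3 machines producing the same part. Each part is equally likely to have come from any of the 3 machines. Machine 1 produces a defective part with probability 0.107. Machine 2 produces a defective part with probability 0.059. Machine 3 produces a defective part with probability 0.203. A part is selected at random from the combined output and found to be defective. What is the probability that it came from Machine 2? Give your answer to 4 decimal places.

Posterior probability ≈ 0.1599

Tabulate prior·likelihood by source: [1] prior 0.333333, lik 0.107, product 0.03567; [2] prior 0.333333, lik 0.059, product 0.01967; [3] prior 0.333333, lik 0.203, product 0.06767.
Normalizing constant = 0.12300; the posterior for Machine 2 is its product over the sum, 0.01967/0.12300 = 0.1599.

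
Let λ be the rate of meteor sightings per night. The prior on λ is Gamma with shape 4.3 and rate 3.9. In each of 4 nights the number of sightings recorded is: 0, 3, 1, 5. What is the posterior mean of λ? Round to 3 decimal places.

Total count ∑xᵢ = 9 over n = 4 nights.
Gamma is conjugate to the Poisson likelihood: posterior is Gamma(shape = 4.3+9 = 13.3, rate = 3.9+4 = 7.9).
Posterior mean = shape/rate = 13.3/7.9 = 1.684.

Posterior mean ≈ 1.684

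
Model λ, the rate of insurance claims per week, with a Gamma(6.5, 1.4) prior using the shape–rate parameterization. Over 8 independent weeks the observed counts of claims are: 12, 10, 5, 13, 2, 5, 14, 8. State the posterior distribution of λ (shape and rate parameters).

Total count ∑xᵢ = 69 over n = 8 weeks.
Gamma is conjugate to the Poisson likelihood: posterior is Gamma(shape = 6.5+69 = 75.5, rate = 1.4+8 = 9.4).

Posterior: Gamma(shape=75.5, rate=9.4)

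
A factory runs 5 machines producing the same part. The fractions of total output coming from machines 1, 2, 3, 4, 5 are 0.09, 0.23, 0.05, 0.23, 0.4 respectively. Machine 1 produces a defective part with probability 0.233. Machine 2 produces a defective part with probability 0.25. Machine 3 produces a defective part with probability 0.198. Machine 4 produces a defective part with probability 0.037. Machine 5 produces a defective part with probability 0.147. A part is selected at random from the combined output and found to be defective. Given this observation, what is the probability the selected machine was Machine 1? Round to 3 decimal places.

Posterior probability ≈ 0.135

Tabulate prior·likelihood by source: [1] prior 0.09, lik 0.233, product 0.02097; [2] prior 0.23, lik 0.25, product 0.05750; [3] prior 0.05, lik 0.198, product 0.009900; [4] prior 0.23, lik 0.037, product 0.008510; [5] prior 0.4, lik 0.147, product 0.05880.
Normalizing constant = 0.15568; the posterior for Machine 1 is its product over the sum, 0.02097/0.15568 = 0.135.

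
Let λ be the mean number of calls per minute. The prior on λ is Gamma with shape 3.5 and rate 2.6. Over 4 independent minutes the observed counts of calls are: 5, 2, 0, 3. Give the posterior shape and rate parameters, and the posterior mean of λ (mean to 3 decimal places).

Posterior: Gamma(shape=13.5, rate=6.6); mean ≈ 2.045

The Poisson likelihood adds the total count to the shape and the number of exposure periods to the rate. Here ∑xᵢ = 10 and n = 4, so shape 3.5→13.5 and rate 2.6→6.6.
E[λ | data] = 13.5/6.6 = 2.045.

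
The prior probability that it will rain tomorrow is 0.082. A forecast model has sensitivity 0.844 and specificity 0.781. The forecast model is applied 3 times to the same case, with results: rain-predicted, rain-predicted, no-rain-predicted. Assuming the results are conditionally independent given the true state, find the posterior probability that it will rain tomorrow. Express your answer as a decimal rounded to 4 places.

With H the event that it will rain tomorrow, the joint likelihood of the observed sequence is P(data|H) = 0.844·0.844·0.156 = 0.11112 and P(data|¬H) = 0.219·0.219·0.781 = 0.037458.
Bayes: P(H|data) = 0.082·0.11112 / (0.082·0.11112 + 0.918·0.037458) = 0.0091122/0.043498 = 0.2095.

Posterior P(H) ≈ 0.2095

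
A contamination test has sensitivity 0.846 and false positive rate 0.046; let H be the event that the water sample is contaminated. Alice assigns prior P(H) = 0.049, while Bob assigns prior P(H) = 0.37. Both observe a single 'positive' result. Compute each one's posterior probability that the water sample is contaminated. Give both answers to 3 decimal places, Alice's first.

Alice: 0.487; Bob: 0.915

The likelihood ratio for a 'positive' result is 0.846/0.046 = 18.391.
Alice: prior odds 0.049/0.951 = 0.051525; posterior odds 0.94761; posterior probability 0.487.
Bob: prior odds 0.37/0.63 = 0.58730; posterior odds 10.801; posterior probability 0.915.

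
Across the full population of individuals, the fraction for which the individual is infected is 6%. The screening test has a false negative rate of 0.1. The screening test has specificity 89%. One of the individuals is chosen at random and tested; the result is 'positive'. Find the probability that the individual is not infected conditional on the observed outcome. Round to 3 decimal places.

P(¬H | E) ≈ 0.657

Let H be the event that the individual is infected. P(H) = 0.06, so P(¬H) = 0.94. With E the 'positive' result, P(E|H) = 0.9 and P(E|¬H) = 0.11.
P(E) = 0.9·0.06 + 0.11·0.94 = 0.054000 + 0.10340 = 0.15740.
By Bayes' theorem, P(H|E) = 0.054000 / 0.15740 = 0.343. Hence P(¬H|E) = 1 − 0.343 = 0.657.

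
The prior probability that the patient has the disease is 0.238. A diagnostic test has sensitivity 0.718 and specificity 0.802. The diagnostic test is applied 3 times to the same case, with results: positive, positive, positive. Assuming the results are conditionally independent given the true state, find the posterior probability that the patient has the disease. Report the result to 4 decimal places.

Let H be the event that the patient has the disease; start with P(H) = 0.238. P('positive'|H) = 0.718, P('positive'|¬H) = 0.198.
Update on result 1 ('positive'): P(H) ← 0.718·0.2380 / (0.718·0.2380 + 0.198·0.7620) = 0.17088/0.32176 = 0.5311.
Update on result 2 ('positive'): P(H) ← 0.718·0.5311 / (0.718·0.5311 + 0.198·0.4689) = 0.38132/0.47417 = 0.8042.
Update on result 3 ('positive'): P(H) ← 0.718·0.8042 / (0.718·0.8042 + 0.198·0.1958) = 0.57741/0.61618 = 0.9371.

Posterior P(H) ≈ 0.9371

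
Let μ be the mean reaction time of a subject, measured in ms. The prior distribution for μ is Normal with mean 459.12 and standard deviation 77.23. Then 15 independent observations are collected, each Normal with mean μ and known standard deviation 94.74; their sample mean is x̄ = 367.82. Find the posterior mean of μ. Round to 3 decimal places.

Prior precision 1/τ₀² = 1/77.23² = 0.00016766; data precision n/σ² = 15/94.74² = 0.00167118.
Posterior precision = 0.00016766 + 0.00167118 = 0.00183884.
Posterior mean = (0.00016766·459.12 + 0.00167118·367.82) / 0.00183884 = 376.144.

Posterior mean ≈ 376.144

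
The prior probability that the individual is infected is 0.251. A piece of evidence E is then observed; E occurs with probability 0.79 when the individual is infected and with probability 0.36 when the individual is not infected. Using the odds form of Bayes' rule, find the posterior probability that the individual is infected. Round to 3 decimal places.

Posterior probability ≈ 0.424

Prior odds = 0.251/(1−0.251) = 0.33511. In log-odds, ln(0.33511) = -1.0933.
Add log likelihood ratio: ln(2.1944) = 0.78593.
Posterior log-odds = -0.30736, so posterior odds = exp(-0.30736) = 0.73539. Converting, P(H|E) = 0.73539/1.7354 = 0.424.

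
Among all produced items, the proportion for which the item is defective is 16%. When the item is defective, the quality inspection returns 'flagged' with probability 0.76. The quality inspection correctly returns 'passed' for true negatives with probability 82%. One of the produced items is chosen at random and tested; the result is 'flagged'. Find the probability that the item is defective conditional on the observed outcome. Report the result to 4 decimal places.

P(H | E) ≈ 0.4457

Let H be the event that the item is defective. P(H) = 0.16, so P(¬H) = 0.84. With E the 'flagged' result, P(E|H) = 0.76 and P(E|¬H) = 0.18.
P(E) = 0.76·0.16 + 0.18·0.84 = 0.12160 + 0.15120 = 0.27280.
By Bayes' theorem, P(H|E) = 0.12160 / 0.27280 = 0.4457.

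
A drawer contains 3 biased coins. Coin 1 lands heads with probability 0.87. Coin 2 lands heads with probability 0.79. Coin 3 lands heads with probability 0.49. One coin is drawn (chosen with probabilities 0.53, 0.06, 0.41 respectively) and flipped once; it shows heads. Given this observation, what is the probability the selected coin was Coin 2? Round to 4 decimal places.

P(heads|C1) = 0.87; P(heads|C2) = 0.79; P(heads|C3) = 0.49.
Prior × likelihood for each source: 0.53·0.87=0.4611, 0.06·0.79=0.04740, 0.41·0.49=0.2009. Summing gives P(heads) = 0.70940.
P(Coin 2 | heads) = 0.04740 / 0.70940 = 0.0668.

Posterior probability ≈ 0.0668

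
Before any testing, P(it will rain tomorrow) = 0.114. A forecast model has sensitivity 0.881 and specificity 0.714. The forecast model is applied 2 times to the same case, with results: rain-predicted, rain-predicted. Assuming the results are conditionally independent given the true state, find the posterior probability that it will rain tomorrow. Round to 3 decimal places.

With H the event that it will rain tomorrow, the joint likelihood of the observed sequence is P(data|H) = 0.881·0.881 = 0.77616 and P(data|¬H) = 0.286·0.286 = 0.081796.
Bayes: P(H|data) = 0.114·0.77616 / (0.114·0.77616 + 0.886·0.081796) = 0.088482/0.16095 = 0.5497.

Posterior P(H) ≈ 0.550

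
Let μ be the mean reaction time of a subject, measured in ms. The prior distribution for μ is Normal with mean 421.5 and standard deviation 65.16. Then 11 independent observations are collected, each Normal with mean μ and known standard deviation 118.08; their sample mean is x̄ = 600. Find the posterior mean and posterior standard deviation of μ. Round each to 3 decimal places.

With known σ, the Normal prior is conjugate. Weight on the data is w = (n/σ²)/(n/σ² + 1/τ₀²) = 0.00078893/(0.00078893+0.00023553) = 0.77010.
Posterior mean = w·x̄ + (1−w)·μ₀ = 0.77010·600 + 0.22990·421.5 = 558.962. Posterior variance = 1/(0.00078893+0.00023553) = 976.126, so SD = 31.243.

Posterior mean ≈ 558.962; posterior SD ≈ 31.243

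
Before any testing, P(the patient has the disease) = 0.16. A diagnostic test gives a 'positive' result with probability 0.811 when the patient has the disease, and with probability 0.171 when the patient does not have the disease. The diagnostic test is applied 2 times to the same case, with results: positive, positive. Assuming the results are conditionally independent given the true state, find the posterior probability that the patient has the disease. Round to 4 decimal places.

Posterior P(H) ≈ 0.8108

Let H be the event that the patient has the disease; start with P(H) = 0.16. P('positive'|H) = 0.811, P('positive'|¬H) = 0.171.
Update on result 1 ('positive'): P(H) ← 0.811·0.1600 / (0.811·0.1600 + 0.171·0.8400) = 0.12976/0.27340 = 0.4746.
Update on result 2 ('positive'): P(H) ← 0.811·0.4746 / (0.811·0.4746 + 0.171·0.5254) = 0.38491/0.47475 = 0.8108.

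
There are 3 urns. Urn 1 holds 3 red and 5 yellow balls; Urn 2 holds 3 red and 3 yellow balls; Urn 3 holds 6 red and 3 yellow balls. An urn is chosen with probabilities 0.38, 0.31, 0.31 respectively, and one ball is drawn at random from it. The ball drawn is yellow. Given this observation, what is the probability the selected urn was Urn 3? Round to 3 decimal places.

Posterior probability ≈ 0.208

P(yellow|Urn 1) = 0.625; P(yellow|Urn 2) = 0.5; P(yellow|Urn 3) = 0.3333.
Prior × likelihood for each source: 0.38·0.625=0.2375, 0.31·0.5=0.1550, 0.31·0.3333=0.1033. Summing gives P(yellow) = 0.49583.
P(Urn 3 | yellow) = 0.1033 / 0.49583 = 0.208.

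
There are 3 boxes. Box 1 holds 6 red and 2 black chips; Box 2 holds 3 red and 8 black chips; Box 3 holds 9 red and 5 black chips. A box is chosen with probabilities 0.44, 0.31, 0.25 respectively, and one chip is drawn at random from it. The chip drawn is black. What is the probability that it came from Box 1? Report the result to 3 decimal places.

Posterior probability ≈ 0.259

Tabulate prior·likelihood by source: [1] prior 0.44, lik 0.25, product 0.1100; [2] prior 0.31, lik 0.7273, product 0.2255; [3] prior 0.25, lik 0.3571, product 0.08929.
Normalizing constant = 0.42474; the posterior for Box 1 is its product over the sum, 0.1100/0.42474 = 0.259.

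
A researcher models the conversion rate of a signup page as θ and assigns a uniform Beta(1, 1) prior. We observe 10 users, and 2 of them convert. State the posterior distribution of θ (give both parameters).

Observing 2 successes and 8 failures updates Beta(1, 1) by adding the success and failure counts to the two shape parameters: α = 1+2 = 3, β = 1+8 = 9.

Posterior: Beta(3, 9)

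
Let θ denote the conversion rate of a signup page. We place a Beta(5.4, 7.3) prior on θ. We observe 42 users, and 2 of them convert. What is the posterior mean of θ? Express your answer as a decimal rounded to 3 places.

Observing 2 successes and 40 failures updates Beta(5.4, 7.3) by adding the success and failure counts to the two shape parameters: α = 5.4+2 = 7.4, β = 7.3+40 = 47.3.
Posterior mean = α/(α+β) = 7.4/54.7 = 0.135.

Posterior mean ≈ 0.135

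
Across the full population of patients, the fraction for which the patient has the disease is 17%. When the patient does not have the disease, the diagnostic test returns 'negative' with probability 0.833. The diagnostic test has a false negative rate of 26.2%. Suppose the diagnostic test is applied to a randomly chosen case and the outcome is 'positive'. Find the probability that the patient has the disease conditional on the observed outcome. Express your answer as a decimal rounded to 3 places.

Write H for 'the patient has the disease'. Prior odds H:¬H = 0.17/0.83 = 0.20482. For the 'positive' outcome, the likelihood ratio is 0.738/0.167 = 4.4192.
Posterior odds = 0.20482 × 4.4192 = 0.90513, so P(H|E) = 0.90513/(1+0.90513) = 0.475.

P(H | E) ≈ 0.475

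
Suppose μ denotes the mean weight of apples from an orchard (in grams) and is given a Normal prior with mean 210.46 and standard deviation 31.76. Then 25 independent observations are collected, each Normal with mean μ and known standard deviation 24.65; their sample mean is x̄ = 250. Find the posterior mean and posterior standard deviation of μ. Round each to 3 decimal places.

Prior precision 1/τ₀² = 1/31.76² = 0.00099138; data precision n/σ² = 25/24.65² = 0.0411440.
Posterior precision = 0.00099138 + 0.0411440 = 0.0421353, giving posterior SD = 1/√0.0421353 = 4.872.
Posterior mean = (0.00099138·210.46 + 0.0411440·250) / 0.0421353 = 249.070.

Posterior mean ≈ 249.070; posterior SD ≈ 4.872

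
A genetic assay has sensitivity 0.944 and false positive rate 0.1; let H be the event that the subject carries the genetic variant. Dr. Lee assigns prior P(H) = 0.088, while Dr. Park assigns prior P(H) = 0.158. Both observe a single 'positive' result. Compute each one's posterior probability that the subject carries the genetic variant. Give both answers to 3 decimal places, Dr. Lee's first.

Dr. Lee: 0.477; Dr. Park: 0.639

The likelihood ratio for a 'positive' result is 0.944/0.1 = 9.4400.
Dr. Lee: prior odds 0.088/0.912 = 0.096491; posterior odds 0.91088; posterior probability 0.477.
Dr. Park: prior odds 0.158/0.842 = 0.18765; posterior odds 1.7714; posterior probability 0.639.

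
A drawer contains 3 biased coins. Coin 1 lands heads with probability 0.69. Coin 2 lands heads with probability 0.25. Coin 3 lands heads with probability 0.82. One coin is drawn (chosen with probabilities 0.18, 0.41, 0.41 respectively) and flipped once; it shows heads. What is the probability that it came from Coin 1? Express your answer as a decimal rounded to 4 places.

Tabulate prior·likelihood by source: [1] prior 0.18, lik 0.69, product 0.1242; [2] prior 0.41, lik 0.25, product 0.1025; [3] prior 0.41, lik 0.82, product 0.3362.
Normalizing constant = 0.56290; the posterior for Coin 1 is its product over the sum, 0.1242/0.56290 = 0.2206.

Posterior probability ≈ 0.2206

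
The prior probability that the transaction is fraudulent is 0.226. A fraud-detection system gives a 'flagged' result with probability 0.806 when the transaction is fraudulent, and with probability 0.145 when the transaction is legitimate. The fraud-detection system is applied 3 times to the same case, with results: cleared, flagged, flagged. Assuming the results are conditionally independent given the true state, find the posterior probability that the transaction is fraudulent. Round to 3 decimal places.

Let H be the event that the transaction is fraudulent; start with P(H) = 0.226. P('flagged'|H) = 0.806, P('flagged'|¬H) = 0.145.
Update on result 1 ('cleared'): P(H) ← 0.194·0.2260 / (0.194·0.2260 + 0.855·0.7740) = 0.043844/0.70561 = 0.0621.
Update on result 2 ('flagged'): P(H) ← 0.806·0.0621 / (0.806·0.0621 + 0.145·0.9379) = 0.050082/0.18607 = 0.2692.
Update on result 3 ('flagged'): P(H) ← 0.806·0.2692 / (0.806·0.2692 + 0.145·0.7308) = 0.21694/0.32291 = 0.6718.

Posterior P(H) ≈ 0.672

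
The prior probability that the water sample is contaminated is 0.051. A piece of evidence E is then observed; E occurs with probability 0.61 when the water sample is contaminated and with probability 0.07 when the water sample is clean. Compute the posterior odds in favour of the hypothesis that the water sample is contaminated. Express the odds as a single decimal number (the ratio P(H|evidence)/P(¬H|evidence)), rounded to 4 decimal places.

Prior odds = 0.051/(1−0.051) = 0.053741.
Likelihood ratio for E = 0.61/0.07 = 8.7143.
Posterior odds = prior odds × LR = 0.46831.

Posterior odds ≈ 0.4683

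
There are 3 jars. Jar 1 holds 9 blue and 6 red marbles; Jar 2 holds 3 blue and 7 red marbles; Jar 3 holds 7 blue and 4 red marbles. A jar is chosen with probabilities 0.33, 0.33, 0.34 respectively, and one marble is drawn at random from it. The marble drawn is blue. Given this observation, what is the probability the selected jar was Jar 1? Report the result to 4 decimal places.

P(blue|Jar 1) = 0.6; P(blue|Jar 2) = 0.3; P(blue|Jar 3) = 0.6364.
Prior × likelihood for each source: 0.33·0.6=0.1980, 0.33·0.3=0.09900, 0.34·0.6364=0.2164. Summing gives P(blue) = 0.51336.
P(Jar 1 | blue) = 0.1980 / 0.51336 = 0.3857.

Posterior probability ≈ 0.3857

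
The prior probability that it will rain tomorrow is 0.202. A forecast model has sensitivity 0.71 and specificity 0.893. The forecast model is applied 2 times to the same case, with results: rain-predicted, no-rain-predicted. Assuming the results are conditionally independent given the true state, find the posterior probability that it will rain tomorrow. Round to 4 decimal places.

With H the event that it will rain tomorrow, the joint likelihood of the observed sequence is P(data|H) = 0.71·0.29 = 0.20590 and P(data|¬H) = 0.107·0.893 = 0.095551.
Bayes: P(H|data) = 0.202·0.20590 / (0.202·0.20590 + 0.798·0.095551) = 0.041592/0.11784 = 0.3529.

Posterior P(H) ≈ 0.3529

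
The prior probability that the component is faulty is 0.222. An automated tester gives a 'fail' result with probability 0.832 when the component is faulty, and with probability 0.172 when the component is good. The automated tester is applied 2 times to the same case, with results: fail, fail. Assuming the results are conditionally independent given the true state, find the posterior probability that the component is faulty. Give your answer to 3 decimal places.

Posterior P(H) ≈ 0.870

With H the event that the component is faulty, the joint likelihood of the observed sequence is P(data|H) = 0.832·0.832 = 0.69222 and P(data|¬H) = 0.172·0.172 = 0.029584.
Bayes: P(H|data) = 0.222·0.69222 / (0.222·0.69222 + 0.778·0.029584) = 0.15367/0.17669 = 0.8697.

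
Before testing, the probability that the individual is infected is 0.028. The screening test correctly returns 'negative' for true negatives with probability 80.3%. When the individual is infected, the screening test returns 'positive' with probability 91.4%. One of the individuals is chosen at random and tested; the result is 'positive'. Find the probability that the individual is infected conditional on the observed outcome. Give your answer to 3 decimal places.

P(H | E) ≈ 0.118

Write H for 'the individual is infected'. Prior odds H:¬H = 0.028/0.972 = 0.028807. For the 'positive' outcome, the likelihood ratio is 0.914/0.197 = 4.6396.
Posterior odds = 0.028807 × 4.6396 = 0.13365, so P(H|E) = 0.13365/(1+0.13365) = 0.118.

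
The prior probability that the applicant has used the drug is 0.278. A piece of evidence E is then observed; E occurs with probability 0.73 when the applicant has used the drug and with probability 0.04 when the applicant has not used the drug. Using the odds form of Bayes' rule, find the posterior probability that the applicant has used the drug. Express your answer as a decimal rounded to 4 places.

Posterior probability ≈ 0.8754

Prior odds = 0.278/(1−0.278) = 0.38504. In log-odds, ln(0.38504) = -0.95440.
Add log likelihood ratio: ln(18.250) = 2.9042.
Posterior log-odds = 1.9498, so posterior odds = exp(1.9498) = 7.0270. Converting, P(H|E) = 7.0270/8.0270 = 0.8754.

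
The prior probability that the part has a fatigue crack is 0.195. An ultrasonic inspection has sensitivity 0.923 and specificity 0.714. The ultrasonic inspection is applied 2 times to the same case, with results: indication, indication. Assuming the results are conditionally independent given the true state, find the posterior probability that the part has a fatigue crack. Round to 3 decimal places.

Let H be the event that the part has a fatigue crack; start with P(H) = 0.195. P('indication'|H) = 0.923, P('indication'|¬H) = 0.286.
Update on result 1 ('indication'): P(H) ← 0.923·0.1950 / (0.923·0.1950 + 0.286·0.8050) = 0.17999/0.41021 = 0.4388.
Update on result 2 ('indication'): P(H) ← 0.923·0.4388 / (0.923·0.4388 + 0.286·0.5612) = 0.40497/0.56549 = 0.7161.

Posterior P(H) ≈ 0.716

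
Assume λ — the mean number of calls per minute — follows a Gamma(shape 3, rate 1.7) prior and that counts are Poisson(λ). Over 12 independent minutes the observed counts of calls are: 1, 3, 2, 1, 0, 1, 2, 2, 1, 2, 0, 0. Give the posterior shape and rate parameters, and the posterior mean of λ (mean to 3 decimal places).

Posterior: Gamma(shape=18, rate=13.7); mean ≈ 1.314

The Poisson likelihood adds the total count to the shape and the number of exposure periods to the rate. Here ∑xᵢ = 15 and n = 12, so shape 3→18 and rate 1.7→13.7.
E[λ | data] = 18/13.7 = 1.314.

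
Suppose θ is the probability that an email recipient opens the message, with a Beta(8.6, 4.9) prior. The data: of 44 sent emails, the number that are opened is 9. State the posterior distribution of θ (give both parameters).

Observing 9 successes and 35 failures updates Beta(8.6, 4.9) by adding the success and failure counts to the two shape parameters: α = 8.6+9 = 17.6, β = 4.9+35 = 39.9.

Posterior: Beta(17.6, 39.9)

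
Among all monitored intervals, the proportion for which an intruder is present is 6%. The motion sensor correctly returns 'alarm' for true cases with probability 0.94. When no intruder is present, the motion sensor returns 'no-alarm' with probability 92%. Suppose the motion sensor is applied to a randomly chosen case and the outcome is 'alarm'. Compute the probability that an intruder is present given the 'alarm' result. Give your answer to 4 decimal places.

P(H | E) ≈ 0.4286

Let H be the event that an intruder is present. P(H) = 0.06, so P(¬H) = 0.94. With E the 'alarm' result, P(E|H) = 0.94 and P(E|¬H) = 0.08.
P(E) = 0.94·0.06 + 0.08·0.94 = 0.056400 + 0.075200 = 0.13160.
By Bayes' theorem, P(H|E) = 0.056400 / 0.13160 = 0.4286.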